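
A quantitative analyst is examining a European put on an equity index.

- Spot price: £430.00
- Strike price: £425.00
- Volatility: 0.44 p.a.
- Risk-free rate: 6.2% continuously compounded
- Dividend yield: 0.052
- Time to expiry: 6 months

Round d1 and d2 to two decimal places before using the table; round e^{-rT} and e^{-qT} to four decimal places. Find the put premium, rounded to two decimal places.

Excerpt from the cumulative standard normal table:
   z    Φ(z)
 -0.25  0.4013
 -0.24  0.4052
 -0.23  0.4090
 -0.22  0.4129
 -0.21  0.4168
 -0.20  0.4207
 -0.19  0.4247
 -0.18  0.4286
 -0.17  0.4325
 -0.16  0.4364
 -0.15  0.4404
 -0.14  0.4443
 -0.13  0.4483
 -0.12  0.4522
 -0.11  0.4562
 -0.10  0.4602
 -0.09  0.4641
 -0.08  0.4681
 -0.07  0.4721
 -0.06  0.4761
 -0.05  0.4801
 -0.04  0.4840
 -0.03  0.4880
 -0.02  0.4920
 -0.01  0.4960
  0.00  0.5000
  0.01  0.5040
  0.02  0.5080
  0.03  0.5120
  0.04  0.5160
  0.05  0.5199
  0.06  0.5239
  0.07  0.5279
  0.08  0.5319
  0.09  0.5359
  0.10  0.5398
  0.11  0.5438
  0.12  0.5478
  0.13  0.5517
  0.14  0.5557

T = 0.5;  σ√T = 0.3111
d₁ = [ln(430/425) + (0.062 − 0.052 + 0.44²/2)·0.5] / 0.3111 = [0.0117 + 0.0534] / 0.3111 = 0.2092 → 0.21
d₂ = d₁ − σ√T = 0.2092 − 0.3111 = -0.1019 → -0.10
exp(−qT) = exp(−0.052·0.5) = 0.9743;  exp(−rT) = exp(−0.062·0.5) = 0.9695
N(−d₂) = N(0.10) = 0.5398;  N(−d₁) = N(-0.21) = 0.4168
P = 425·0.9695·0.5398 − 430·0.9743·0.4168 = 222.4178 − 174.6179 = 47.7999

£47.80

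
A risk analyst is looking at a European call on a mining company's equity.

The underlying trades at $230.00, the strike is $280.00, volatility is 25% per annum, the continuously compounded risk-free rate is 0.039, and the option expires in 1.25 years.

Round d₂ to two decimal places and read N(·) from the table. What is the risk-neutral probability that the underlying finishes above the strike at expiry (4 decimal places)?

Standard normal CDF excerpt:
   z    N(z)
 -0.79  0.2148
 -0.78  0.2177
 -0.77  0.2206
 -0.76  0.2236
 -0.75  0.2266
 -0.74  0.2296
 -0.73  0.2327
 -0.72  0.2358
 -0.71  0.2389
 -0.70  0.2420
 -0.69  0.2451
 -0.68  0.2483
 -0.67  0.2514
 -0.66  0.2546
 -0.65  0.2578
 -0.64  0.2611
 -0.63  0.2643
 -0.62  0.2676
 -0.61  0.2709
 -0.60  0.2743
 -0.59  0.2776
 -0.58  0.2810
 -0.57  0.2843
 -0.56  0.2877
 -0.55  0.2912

0.2514

σ√T = 0.25 × 1.1180 = 0.2795
d₁ = [ln(230/280) + (0.039 + 0.25²/2)·1.25] / 0.2795 = [-0.1967 + 0.0878] / 0.2795 = -0.3896 ⇒ -0.39
d₂ = d₁ − σ√T = -0.3896 − 0.2795 = -0.6691 ⇒ -0.67
Pr(exercise) under Q = N(d₂) = 0.2514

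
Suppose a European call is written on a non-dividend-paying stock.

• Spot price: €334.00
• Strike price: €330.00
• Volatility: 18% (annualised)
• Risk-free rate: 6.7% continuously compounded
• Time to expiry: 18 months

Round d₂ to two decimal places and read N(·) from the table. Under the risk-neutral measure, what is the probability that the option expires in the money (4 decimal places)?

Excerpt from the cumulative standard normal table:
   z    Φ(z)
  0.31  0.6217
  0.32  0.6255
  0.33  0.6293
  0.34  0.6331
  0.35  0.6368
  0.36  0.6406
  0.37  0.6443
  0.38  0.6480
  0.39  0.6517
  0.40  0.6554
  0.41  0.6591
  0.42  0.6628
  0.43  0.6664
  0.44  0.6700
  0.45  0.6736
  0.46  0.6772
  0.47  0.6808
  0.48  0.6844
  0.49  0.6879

0.6554

σ√T = 0.18·√1.5 = 0.2205
d₁ = [ln(334/330) + (0.067 + 0.18²/2)·1.5] / 0.2205 = [0.0120 + 0.1248] / 0.2205 = 0.6208 ≈ 0.62
d₂ = d₁ − σ√T = 0.6208 − 0.2205 = 0.4003 ≈ 0.40
Risk-neutral Pr[S_T > K] = N(d₂) = N(0.40) = 0.6554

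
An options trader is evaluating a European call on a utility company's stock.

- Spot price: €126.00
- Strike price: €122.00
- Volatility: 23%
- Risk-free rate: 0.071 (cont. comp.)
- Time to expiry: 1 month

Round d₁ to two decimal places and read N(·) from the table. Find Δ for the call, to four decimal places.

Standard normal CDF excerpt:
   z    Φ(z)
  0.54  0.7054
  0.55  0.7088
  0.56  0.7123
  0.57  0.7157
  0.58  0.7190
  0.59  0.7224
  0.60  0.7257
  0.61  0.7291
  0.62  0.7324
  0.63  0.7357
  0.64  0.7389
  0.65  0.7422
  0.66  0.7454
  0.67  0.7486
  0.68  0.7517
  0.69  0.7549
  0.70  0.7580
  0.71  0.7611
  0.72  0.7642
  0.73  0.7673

σ√T = 0.23 × 0.2887 = 0.0664
d₁ = [ln(126/122) + (0.071 + ½·0.23²)·0.08333] / (σ√T) = (0.0323 + 0.0081) / 0.0664 = 0.6082 → 0.61
N(d₁) = N(0.61) = 0.7291
Δ_call = N(d₁) = 0.7291

0.7291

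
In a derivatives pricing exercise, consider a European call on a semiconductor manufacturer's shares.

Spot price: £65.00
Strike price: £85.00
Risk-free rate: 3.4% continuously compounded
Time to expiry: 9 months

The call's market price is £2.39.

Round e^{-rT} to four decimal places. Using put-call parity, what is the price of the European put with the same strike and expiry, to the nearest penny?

exp(−rT) = exp(−0.034·0.75) = 0.9748
Put-call parity: C − P = S − K·e^(−rT) = 65 − 85·0.9748 = 65 − 82.8580 = -17.8580
P = C − (C − P) = 2.39 − (-17.8580) = 20.2480

£20.25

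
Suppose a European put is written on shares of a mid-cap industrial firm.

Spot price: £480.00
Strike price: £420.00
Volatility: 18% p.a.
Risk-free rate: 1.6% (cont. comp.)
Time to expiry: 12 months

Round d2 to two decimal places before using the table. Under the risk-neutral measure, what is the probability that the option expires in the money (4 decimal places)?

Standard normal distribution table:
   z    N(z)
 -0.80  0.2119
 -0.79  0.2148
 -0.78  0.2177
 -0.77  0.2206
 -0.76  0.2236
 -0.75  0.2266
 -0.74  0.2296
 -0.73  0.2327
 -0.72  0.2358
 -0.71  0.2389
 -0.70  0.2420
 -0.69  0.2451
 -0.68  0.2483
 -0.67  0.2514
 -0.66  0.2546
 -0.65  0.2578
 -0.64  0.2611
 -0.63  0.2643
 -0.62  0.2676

T = 1;  σ√T = 0.1800
ln(S/K) + (r + σ²/2)T = ln(480/420) + (0.016 + 0.18²/2)·1 = 0.1335 + 0.0322 = 0.1657
d₁ = 0.1657 / 0.1800 = 0.9207 → 0.92
d₂ = d₁ − σ√T = 0.9207 − 0.1800 = 0.7407 → 0.74
Risk-neutral Pr[S_T < K] = N(−d₂) = N(-0.74) = 0.2296

0.2296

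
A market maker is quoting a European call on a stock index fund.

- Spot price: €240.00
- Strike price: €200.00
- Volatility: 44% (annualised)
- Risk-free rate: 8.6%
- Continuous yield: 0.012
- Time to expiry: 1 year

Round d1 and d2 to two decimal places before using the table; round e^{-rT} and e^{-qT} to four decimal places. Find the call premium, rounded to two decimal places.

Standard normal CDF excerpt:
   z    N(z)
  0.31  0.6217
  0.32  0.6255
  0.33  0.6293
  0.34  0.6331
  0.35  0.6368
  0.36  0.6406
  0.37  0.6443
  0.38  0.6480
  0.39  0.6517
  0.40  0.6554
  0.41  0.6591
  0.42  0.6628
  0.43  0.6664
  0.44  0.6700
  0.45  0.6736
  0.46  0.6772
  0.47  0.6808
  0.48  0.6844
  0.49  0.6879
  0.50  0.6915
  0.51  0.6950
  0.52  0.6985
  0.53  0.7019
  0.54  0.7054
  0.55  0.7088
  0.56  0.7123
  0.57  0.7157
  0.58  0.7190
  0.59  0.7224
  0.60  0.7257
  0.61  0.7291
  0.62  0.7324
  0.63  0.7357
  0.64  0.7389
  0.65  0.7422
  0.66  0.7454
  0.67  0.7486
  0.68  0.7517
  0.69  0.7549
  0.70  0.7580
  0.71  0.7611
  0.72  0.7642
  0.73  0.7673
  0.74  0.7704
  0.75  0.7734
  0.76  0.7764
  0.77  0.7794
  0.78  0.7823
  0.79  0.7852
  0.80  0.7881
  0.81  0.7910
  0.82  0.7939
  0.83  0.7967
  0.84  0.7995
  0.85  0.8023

σ√T = 0.44 × 1.0000 = 0.4400
d₁ = [ln(240/200) + (0.086 − 0.012 + 0.44²/2)·1] / 0.4400 = [0.1823 + 0.1708] / 0.4400 = 0.8025 → 0.80
d₂ = d₁ − σ√T = 0.8025 − 0.4400 = 0.3625 → 0.36
e^(−qT) = e^(−0.012·1) = 0.9881;  e^(−rT) = e^(−0.086·1) = 0.9176
C = 240·0.9881·N(0.80) − 200·0.9176·N(0.36) = 240·0.9881·0.7881 − 200·0.9176·0.6406 = 186.8932 − 117.5629 = 69.3303

€69.33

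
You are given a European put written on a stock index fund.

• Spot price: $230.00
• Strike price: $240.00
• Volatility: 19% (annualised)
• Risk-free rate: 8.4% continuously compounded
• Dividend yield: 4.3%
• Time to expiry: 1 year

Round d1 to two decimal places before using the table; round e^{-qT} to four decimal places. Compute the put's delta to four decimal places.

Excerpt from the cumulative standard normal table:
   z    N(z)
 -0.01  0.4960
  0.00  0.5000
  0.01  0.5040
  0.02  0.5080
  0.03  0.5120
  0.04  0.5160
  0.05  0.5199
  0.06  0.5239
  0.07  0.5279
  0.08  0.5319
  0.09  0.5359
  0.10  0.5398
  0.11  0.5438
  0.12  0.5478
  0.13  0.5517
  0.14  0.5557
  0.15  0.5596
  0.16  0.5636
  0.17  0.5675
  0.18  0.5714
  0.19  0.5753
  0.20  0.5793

-0.4446

σ√T = 0.19 × 1.0000 = 0.1900
ln(S/K) + (r − q + σ²/2)T = ln(230/240) + (0.084 − 0.043 + 0.19²/2)·1 = -0.0426 + 0.0591 = 0.0165
d₁ = 0.0165 / 0.1900 = 0.0868 which rounds to 0.09
N(d₁) = N(0.09) = 0.5359
Δ_put = exp(−qT)·(N(d₁) − 1) = 0.9579·(0.5359 − 1) = -0.4446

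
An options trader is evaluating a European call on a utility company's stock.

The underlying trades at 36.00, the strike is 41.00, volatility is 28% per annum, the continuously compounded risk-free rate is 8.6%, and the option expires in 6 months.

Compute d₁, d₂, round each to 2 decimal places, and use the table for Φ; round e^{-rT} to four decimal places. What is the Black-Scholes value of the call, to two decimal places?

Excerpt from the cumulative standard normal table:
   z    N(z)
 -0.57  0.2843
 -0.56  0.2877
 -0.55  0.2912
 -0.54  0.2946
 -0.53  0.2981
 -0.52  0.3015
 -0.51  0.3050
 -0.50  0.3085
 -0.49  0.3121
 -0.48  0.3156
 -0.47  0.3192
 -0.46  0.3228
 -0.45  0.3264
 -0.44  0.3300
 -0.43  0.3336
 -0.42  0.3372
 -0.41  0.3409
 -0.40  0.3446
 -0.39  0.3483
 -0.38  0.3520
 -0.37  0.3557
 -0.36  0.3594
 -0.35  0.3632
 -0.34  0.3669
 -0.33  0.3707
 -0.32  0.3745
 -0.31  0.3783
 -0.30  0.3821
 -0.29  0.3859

σ√T = 0.28·√0.5 = 0.1980
d₁ = [ln(36/41) + (0.086 + 0.28²/2)·0.5] / 0.1980 = [-0.1301 + 0.0626] / 0.1980 = -0.3407 → -0.34
d₂ = d₁ − σ√T = -0.3407 − 0.1980 = -0.5387 → -0.54
e^(−rT) = e^(−0.086·0.5) = 0.9579
N(d₁) = N(-0.34) = 0.3669;  N(d₂) = N(-0.54) = 0.2946
C = 36·0.3669 − 41·0.9579·0.2946 = 13.2084 − 11.5701 = 1.6383

1.64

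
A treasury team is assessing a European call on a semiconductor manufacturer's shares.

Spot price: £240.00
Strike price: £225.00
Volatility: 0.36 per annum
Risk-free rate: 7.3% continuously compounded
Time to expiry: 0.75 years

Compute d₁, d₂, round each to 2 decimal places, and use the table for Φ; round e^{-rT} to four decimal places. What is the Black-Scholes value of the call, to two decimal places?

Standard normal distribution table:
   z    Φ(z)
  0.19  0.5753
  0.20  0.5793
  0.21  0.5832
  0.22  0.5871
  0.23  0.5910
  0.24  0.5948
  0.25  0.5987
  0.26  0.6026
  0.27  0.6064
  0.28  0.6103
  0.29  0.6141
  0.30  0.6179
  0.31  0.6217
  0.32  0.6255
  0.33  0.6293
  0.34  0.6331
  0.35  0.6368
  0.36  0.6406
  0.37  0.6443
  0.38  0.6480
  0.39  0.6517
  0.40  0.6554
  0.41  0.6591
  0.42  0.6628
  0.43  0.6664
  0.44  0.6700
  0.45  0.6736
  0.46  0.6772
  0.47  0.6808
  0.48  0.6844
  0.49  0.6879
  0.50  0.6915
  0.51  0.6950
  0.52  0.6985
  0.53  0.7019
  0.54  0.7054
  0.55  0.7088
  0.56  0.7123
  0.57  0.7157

£43.41

T = 0.75;  σ√T = 0.3118
ln(S/K) + (r + σ²/2)T = ln(240/225) + (0.073 + 0.36²/2)·0.75 = 0.0645 + 0.1033 = 0.1679
d₁ = 0.1679 / 0.3118 = 0.5385 which rounds to 0.54
d₂ = d₁ − σ√T = 0.5385 − 0.3118 = 0.2267 which rounds to 0.23
exp(−rT) = exp(−0.073·0.75) = 0.9467
N(d₁) = N(0.54) = 0.7054;  N(d₂) = N(0.23) = 0.5910
C = 240·0.7054 − 225·0.9467·0.5910 = 169.2960 − 125.8874 = 43.4086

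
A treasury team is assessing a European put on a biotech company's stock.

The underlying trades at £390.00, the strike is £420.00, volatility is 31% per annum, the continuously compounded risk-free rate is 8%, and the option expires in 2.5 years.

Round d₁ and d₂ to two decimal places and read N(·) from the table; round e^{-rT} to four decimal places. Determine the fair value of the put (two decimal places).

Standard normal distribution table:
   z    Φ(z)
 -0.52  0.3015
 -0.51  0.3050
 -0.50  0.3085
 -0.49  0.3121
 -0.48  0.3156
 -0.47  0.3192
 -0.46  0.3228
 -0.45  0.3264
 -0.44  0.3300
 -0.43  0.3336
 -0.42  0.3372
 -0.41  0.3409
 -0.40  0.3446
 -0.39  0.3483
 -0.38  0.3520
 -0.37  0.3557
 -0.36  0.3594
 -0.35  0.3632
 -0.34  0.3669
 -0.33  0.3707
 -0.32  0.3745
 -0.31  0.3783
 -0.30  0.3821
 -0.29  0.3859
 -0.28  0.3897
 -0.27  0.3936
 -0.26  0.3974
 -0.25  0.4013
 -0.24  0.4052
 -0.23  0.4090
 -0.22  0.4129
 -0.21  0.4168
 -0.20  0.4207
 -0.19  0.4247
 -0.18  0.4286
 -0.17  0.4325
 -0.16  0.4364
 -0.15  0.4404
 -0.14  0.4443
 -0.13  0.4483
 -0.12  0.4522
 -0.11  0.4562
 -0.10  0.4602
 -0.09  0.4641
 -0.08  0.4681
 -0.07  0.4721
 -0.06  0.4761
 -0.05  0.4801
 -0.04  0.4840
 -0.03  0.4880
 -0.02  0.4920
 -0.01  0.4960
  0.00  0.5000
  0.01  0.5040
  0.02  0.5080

σ√T = 0.31 × 1.5811 = 0.4902
d₁ = [ln(390/420) + (0.08 + ½·0.31²)·2.5] / (σ√T) = (-0.0741 + 0.3201) / 0.4902 = 0.5019 → 0.50
d₂ = 0.5019 − 0.4902 = 0.0118 → 0.01
e^(−rT) = e^(−0.08·2.5) = 0.8187
N(−d₂) = N(-0.01) = 0.4960;  N(−d₁) = N(-0.50) = 0.3085
P = 420·0.8187·0.4960 − 390·0.3085 = 170.5516 − 120.3150 = 50.2366

£50.24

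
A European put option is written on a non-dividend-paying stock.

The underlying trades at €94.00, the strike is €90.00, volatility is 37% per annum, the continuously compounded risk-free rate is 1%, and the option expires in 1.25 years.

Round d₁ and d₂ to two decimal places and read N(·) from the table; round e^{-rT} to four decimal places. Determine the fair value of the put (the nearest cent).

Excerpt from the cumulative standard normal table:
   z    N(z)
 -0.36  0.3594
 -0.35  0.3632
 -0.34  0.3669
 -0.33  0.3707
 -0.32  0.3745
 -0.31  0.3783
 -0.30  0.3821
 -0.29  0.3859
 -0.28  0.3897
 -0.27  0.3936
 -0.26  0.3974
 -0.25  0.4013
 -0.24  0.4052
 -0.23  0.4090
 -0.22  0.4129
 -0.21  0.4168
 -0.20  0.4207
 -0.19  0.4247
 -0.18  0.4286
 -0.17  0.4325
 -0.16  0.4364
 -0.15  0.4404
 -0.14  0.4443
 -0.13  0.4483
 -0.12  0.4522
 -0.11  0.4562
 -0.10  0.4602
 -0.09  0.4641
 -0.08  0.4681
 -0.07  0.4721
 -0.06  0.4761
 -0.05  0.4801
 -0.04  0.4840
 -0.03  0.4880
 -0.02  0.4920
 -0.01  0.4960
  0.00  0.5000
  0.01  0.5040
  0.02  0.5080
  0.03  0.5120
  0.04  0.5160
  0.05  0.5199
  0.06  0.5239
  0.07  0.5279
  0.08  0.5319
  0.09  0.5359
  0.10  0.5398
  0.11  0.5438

€12.43

σ√T = 0.37·√1.25 = 0.4137
ln(S/K) + (r + σ²/2)T = ln(94/90) + (0.01 + 0.37²/2)·1.25 = 0.0435 + 0.0981 = 0.1415
d₁ = 0.1415 / 0.4137 = 0.3422 which rounds to 0.34
d₂ = d₁ − σ√T = 0.3422 − 0.4137 = -0.0715 which rounds to -0.07
exp(−rT) = exp(−0.01·1.25) = 0.9876
P = 90·0.9876·N(0.07) − 94·N(-0.34) = 90·0.9876·0.5279 − 94·0.3669 = 46.9219 − 34.4886 = 12.4333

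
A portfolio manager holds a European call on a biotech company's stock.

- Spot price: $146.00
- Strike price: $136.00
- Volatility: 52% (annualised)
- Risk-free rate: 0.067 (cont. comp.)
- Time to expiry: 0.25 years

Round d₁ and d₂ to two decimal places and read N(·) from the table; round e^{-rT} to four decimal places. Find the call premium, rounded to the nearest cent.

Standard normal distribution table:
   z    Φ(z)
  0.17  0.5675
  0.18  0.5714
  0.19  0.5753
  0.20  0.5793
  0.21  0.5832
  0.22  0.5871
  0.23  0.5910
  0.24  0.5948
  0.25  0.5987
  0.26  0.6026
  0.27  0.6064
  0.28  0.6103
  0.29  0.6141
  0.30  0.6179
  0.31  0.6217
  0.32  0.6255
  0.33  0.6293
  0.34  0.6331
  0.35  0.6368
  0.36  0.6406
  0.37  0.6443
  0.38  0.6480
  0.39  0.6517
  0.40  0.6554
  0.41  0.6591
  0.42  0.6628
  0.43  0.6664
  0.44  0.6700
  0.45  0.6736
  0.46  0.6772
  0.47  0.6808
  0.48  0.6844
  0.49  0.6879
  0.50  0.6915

$21.40

T = 0.25;  σ√T = 0.2600
ln(S/K) + (r + σ²/2)T = ln(146/136) + (0.067 + 0.52²/2)·0.25 = 0.0710 + 0.0506 = 0.1215
d₁ = 0.1215 / 0.2600 = 0.4673 → 0.47
d₂ = d₁ − σ√T = 0.4673 − 0.2600 = 0.2073 → 0.21
e^(−rT) = e^(−0.067·0.25) = 0.9834
C = 146·N(0.47) − 136·0.9834·N(0.21) = 146·0.6808 − 136·0.9834·0.5832 = 99.3968 − 77.9986 = 21.3982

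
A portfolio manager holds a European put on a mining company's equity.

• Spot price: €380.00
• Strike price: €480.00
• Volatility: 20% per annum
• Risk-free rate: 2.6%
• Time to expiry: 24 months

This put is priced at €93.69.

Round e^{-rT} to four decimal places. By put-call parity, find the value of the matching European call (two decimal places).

e^(−rT) = e^(−0.026·2) = 0.9493
Put-call parity: C − P = S − K·e^(−rT) = 380 − 480·0.9493 = 380 − 455.6640 = -75.6640
C = P + (C − P) = 93.69 + (-75.6640) = 18.0260

€18.03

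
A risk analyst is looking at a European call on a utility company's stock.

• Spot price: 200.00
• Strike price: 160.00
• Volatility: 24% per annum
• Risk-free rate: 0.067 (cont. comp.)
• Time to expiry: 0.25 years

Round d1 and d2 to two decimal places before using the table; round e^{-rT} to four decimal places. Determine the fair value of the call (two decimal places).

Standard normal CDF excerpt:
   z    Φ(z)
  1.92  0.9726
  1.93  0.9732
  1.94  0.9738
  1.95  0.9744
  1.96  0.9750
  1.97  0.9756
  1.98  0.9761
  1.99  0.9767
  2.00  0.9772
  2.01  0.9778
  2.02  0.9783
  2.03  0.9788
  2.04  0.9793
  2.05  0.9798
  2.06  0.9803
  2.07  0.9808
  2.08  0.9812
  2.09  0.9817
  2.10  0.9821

42.84

σ√T = 0.24·√0.25 = 0.1200
d₁ = [ln(200/160) + (0.067 + 0.24²/2)·0.25] / 0.1200 = [0.2231 + 0.0239] / 0.1200 = 2.0591 ≈ 2.06
d₂ = d₁ − σ√T = 2.0591 − 0.1200 = 1.9391 ≈ 1.94
e^(−rT) = e^(−0.067·0.25) = 0.9834
N(d₁) = N(2.06) = 0.9803;  N(d₂) = N(1.94) = 0.9738
C = 200·0.9803 − 160·0.9834·0.9738 = 196.0600 − 153.2216 = 42.8384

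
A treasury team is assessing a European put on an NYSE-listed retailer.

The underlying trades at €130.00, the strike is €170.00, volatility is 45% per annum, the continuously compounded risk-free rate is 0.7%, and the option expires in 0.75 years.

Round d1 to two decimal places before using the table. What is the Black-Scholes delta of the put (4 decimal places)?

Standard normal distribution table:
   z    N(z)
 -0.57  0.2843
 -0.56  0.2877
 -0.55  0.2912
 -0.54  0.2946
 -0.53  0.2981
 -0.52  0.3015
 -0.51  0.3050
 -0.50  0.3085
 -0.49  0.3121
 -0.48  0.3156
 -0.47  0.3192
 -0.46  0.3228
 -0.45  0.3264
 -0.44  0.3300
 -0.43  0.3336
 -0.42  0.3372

-0.6844

σ√T = 0.45·√0.75 = 0.3897
ln(S/K) + (r + σ²/2)T = ln(130/170) + (0.007 + 0.45²/2)·0.75 = -0.2683 + 0.0812 = -0.1871
d₁ = -0.1871 / 0.3897 = -0.4800 ⇒ -0.48
N(d₁) = N(-0.48) = 0.3156
Δ_put = N(d₁) − 1 = 0.3156 − 1 = -0.6844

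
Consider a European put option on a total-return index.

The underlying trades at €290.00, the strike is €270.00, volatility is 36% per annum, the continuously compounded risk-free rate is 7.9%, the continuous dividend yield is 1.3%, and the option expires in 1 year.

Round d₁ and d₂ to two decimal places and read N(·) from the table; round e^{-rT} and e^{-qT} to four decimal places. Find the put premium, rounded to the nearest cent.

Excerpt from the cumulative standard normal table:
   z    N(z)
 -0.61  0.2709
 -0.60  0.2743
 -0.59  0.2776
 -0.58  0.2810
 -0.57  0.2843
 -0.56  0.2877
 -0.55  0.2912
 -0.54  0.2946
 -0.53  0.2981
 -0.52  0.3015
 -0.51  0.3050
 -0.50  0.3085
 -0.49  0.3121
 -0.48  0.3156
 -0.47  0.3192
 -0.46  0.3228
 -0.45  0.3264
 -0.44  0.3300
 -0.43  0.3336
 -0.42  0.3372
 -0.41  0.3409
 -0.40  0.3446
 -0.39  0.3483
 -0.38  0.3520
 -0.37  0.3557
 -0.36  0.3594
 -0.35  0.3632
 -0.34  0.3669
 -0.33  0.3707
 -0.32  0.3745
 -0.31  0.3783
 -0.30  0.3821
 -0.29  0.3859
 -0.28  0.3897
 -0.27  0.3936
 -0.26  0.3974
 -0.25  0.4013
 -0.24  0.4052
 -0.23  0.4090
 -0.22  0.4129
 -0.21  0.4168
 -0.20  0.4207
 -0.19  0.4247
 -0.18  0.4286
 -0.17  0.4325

T = 1;  σ√T = 0.3600
d₁ = [ln(290/270) + (0.079 − 0.013 + 0.36²/2)·1] / 0.3600 = [0.0715 + 0.1308] / 0.3600 = 0.5618 → 0.56
d₂ = d₁ − σ√T = 0.5618 − 0.3600 = 0.2018 → 0.20
exp(−qT) = exp(−0.013·1) = 0.9871;  exp(−rT) = exp(−0.079·1) = 0.9240
N(−d₂) = N(-0.20) = 0.4207;  N(−d₁) = N(-0.56) = 0.2877
P = 270·0.9240·0.4207 − 290·0.9871·0.2877 = 104.9562 − 82.3567 = 22.5995

€22.60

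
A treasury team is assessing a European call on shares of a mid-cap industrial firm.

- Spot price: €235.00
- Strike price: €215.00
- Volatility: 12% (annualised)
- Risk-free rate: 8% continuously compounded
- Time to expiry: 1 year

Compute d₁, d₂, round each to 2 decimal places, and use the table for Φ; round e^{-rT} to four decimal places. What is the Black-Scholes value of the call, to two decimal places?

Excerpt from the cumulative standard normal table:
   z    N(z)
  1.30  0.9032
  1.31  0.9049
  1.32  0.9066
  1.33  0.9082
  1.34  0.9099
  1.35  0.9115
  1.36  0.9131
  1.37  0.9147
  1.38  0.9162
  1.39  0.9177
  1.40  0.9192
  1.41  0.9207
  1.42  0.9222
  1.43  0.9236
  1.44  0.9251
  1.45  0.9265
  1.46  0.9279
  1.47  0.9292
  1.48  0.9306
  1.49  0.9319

€37.46

σ√T = 0.12·√1 = 0.1200
ln(S/K) + (r + σ²/2)T = ln(235/215) + (0.08 + 0.12²/2)·1 = 0.0889 + 0.0872 = 0.1761
d₁ = 0.1761 / 0.1200 = 1.4679 which rounds to 1.47
d₂ = d₁ − σ√T = 1.4679 − 0.1200 = 1.3479 which rounds to 1.35
exp(−rT) = exp(−0.08·1) = 0.9231
N(d₁) = N(1.47) = 0.9292;  N(d₂) = N(1.35) = 0.9115
C = 235·0.9292 − 215·0.9231·0.9115 = 218.3620 − 180.9022 = 37.4598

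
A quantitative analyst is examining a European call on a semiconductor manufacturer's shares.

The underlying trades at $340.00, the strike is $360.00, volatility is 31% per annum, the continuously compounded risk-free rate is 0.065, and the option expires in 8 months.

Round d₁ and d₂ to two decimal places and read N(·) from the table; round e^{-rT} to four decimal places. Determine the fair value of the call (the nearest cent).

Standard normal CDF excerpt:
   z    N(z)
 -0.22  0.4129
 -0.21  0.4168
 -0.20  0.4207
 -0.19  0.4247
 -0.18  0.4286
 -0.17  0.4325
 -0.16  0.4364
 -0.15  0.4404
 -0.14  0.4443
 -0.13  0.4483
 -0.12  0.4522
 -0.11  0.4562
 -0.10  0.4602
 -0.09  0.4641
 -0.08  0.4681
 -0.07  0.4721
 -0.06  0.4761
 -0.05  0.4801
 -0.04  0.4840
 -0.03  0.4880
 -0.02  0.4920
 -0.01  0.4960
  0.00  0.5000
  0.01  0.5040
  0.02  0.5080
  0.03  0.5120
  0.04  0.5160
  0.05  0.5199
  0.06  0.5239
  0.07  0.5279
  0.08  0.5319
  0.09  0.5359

σ√T = 0.31·√0.6667 = 0.2531
d₁ = [ln(340/360) + (0.065 + 0.31²/2)·0.6667] / 0.2531 = [-0.0572 + 0.0754] / 0.2531 = 0.0719 which rounds to 0.07
d₂ = d₁ − σ√T = 0.0719 − 0.2531 = -0.1812 which rounds to -0.18
exp(−rT) = exp(−0.065·0.6667) = 0.9576
N(d₁) = N(0.07) = 0.5279;  N(d₂) = N(-0.18) = 0.4286
C = 340·0.5279 − 360·0.9576·0.4286 = 179.4860 − 147.7538 = 31.7322

$31.73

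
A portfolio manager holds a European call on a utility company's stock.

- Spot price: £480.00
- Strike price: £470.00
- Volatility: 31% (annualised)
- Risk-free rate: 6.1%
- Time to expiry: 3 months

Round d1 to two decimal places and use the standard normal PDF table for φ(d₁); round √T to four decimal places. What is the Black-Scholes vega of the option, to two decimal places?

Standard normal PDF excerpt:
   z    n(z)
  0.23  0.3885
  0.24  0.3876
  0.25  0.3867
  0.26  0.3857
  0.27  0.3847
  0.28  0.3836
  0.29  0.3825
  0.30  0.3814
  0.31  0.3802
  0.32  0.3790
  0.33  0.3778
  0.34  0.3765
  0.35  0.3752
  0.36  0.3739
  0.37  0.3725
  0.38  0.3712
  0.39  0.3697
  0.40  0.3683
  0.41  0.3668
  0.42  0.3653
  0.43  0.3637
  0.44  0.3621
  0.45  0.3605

91.25

σ√T = 0.31 × 0.5000 = 0.1550
d₁ = [ln(480/470) + (0.061 + 0.31²/2)·0.25] / 0.1550 = [0.0211 + 0.0273] / 0.1550 = 0.3117 which rounds to 0.31
√T = √0.25 = 0.5000
φ(d₁) = φ(0.31) = 0.3802
vega = S·φ(d₁)·√T = 480·0.3802·0.5000 = 91.2480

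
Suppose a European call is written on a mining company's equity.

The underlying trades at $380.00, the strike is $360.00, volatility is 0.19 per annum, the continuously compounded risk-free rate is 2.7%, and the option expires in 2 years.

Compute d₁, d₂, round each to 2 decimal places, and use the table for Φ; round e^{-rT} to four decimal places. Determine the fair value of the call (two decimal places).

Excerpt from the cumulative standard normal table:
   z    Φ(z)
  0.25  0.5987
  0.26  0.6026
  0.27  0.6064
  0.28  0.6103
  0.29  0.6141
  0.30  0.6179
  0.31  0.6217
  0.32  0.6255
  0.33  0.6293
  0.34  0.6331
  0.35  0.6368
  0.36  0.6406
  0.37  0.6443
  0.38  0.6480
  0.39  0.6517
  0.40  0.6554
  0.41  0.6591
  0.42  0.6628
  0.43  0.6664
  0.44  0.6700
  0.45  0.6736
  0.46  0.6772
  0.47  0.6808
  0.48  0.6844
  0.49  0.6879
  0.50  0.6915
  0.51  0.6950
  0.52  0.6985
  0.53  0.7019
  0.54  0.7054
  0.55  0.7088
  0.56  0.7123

$61.23

σ√T = 0.19 × 1.4142 = 0.2687
ln(S/K) + (r + σ²/2)T = ln(380/360) + (0.027 + 0.19²/2)·2 = 0.0541 + 0.0901 = 0.1442
d₁ = 0.1442 / 0.2687 = 0.5365 ⇒ 0.54
d₂ = d₁ − σ√T = 0.5365 − 0.2687 = 0.2678 ⇒ 0.27
exp(−rT) = exp(−0.027·2) = 0.9474
N(d₁) = N(0.54) = 0.7054;  N(d₂) = N(0.27) = 0.6064
C = 380·0.7054 − 360·0.9474·0.6064 = 268.0520 − 206.8212 = 61.2308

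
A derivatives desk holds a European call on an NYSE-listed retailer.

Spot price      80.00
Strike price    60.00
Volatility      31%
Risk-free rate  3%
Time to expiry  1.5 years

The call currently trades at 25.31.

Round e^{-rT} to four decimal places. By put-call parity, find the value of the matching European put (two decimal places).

e^(−rT) = e^(−0.03·1.5) = 0.9560
Put-call parity: C − P = S − K·e^(−rT) = 80 − 60·0.9560 = 80 − 57.3600 = 22.6400
P = C − (C − P) = 25.31 − (22.6400) = 2.6700

2.67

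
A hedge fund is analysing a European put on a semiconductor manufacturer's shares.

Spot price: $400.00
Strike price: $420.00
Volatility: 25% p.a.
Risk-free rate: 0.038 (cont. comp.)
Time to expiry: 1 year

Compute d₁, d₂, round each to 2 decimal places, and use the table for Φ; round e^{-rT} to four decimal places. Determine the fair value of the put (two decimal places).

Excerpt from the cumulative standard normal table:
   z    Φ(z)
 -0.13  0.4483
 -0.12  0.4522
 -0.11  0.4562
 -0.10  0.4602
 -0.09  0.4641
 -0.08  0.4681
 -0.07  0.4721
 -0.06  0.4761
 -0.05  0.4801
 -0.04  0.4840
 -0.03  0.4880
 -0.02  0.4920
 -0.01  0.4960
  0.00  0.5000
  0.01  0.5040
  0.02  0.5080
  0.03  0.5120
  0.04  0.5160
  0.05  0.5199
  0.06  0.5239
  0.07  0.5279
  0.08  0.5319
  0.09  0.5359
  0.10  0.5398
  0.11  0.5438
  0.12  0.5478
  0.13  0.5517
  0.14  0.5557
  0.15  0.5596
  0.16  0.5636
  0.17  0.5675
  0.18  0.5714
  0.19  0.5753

$42.22

σ√T = 0.25·√1 = 0.2500
ln(S/K) + (r + σ²/2)T = ln(400/420) + (0.038 + 0.25²/2)·1 = -0.0488 + 0.0693 = 0.0205
d₁ = 0.0205 / 0.2500 = 0.0818 ⇒ 0.08
d₂ = d₁ − σ√T = 0.0818 − 0.2500 = -0.1682 ⇒ -0.17
e^(−rT) = e^(−0.038·1) = 0.9627
N(−d₂) = N(0.17) = 0.5675;  N(−d₁) = N(-0.08) = 0.4681
P = 420·0.9627·0.5675 − 400·0.4681 = 229.4595 − 187.2400 = 42.2195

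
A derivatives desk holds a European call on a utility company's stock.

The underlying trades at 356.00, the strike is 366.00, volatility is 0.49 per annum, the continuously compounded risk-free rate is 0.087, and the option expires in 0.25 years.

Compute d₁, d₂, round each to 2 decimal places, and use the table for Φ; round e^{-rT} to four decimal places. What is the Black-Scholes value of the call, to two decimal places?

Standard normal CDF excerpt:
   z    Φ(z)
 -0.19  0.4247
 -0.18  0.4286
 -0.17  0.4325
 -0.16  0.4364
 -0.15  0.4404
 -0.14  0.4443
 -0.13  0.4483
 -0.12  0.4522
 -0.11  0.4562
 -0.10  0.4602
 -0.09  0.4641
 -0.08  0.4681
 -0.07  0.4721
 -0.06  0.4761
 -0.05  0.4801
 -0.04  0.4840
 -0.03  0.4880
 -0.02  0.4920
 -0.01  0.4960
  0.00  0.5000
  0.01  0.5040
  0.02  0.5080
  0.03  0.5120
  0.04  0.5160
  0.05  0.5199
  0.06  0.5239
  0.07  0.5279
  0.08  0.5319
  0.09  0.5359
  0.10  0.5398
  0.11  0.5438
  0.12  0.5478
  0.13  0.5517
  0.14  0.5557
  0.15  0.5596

34.45

σ√T = 0.49 × 0.5000 = 0.2450
d₁ = [ln(356/366) + (0.087 + 0.49²/2)·0.25] / 0.2450 = [-0.0277 + 0.0518] / 0.2450 = 0.0982 → 0.10
d₂ = d₁ − σ√T = 0.0982 − 0.2450 = -0.1468 → -0.15
e^(−rT) = e^(−0.087·0.25) = 0.9785
C = 356·N(0.10) − 366·0.9785·N(-0.15) = 356·0.5398 − 366·0.9785·0.4404 = 192.1688 − 157.7209 = 34.4479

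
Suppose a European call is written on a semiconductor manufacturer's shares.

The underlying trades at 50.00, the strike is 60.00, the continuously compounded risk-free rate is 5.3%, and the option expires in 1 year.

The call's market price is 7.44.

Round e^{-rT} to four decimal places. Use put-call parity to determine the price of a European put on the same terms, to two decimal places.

e^(−rT) = e^(−0.053·1) = 0.9484
Put-call parity: C − P = S − K·e^(−rT) = 50 − 60·0.9484 = 50 − 56.9040 = -6.9040
P = C − (C − P) = 7.44 − (-6.9040) = 14.3440

14.34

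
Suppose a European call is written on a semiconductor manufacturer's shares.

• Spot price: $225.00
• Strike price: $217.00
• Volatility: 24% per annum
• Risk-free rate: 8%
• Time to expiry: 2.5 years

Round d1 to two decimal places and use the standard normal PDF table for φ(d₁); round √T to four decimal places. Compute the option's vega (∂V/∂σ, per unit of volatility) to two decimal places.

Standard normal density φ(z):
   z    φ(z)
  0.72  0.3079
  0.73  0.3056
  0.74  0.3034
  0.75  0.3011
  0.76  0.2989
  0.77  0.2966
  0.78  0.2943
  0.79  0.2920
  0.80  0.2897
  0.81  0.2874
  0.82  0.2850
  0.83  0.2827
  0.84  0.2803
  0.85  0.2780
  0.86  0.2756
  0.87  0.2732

102.24

T = 2.5;  σ√T = 0.3795
d₁ = [ln(225/217) + (0.08 + 0.24²/2)·2.5] / 0.3795 = [0.0362 + 0.2720] / 0.3795 = 0.8122 ≈ 0.81
√T = √2.5 = 1.5811
φ(d₁) = φ(0.81) = 0.2874
vega = S·φ(d₁)·√T = 225·0.2874·1.5811 = 102.2418
(Call and put vega coincide under Black-Scholes.)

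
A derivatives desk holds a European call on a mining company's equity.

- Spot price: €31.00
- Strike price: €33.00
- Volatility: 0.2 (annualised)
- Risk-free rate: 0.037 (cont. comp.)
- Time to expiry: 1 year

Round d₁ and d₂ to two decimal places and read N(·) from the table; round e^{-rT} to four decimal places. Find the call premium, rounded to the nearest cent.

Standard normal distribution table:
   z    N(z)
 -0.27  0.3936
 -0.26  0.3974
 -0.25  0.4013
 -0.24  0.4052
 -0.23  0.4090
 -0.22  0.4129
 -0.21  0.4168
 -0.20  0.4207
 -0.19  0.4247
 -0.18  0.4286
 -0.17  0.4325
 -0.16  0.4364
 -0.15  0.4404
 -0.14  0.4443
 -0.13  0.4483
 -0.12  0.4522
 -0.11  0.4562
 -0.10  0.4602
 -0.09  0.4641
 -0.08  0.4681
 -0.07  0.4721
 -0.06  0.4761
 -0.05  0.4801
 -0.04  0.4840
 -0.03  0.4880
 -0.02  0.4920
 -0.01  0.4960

σ√T = 0.2 × 1.0000 = 0.2000
d₁ = [ln(31/33) + (0.037 + 0.2²/2)·1] / 0.2000 = [-0.0625 + 0.0570] / 0.2000 = -0.0276 which rounds to -0.03
d₂ = d₁ − σ√T = -0.0276 − 0.2000 = -0.2276 which rounds to -0.23
e^(−rT) = e^(−0.037·1) = 0.9637
C = 31·N(-0.03) − 33·0.9637·N(-0.23) = 31·0.4880 − 33·0.9637·0.4090 = 15.1280 − 13.0071 = 2.1209

€2.12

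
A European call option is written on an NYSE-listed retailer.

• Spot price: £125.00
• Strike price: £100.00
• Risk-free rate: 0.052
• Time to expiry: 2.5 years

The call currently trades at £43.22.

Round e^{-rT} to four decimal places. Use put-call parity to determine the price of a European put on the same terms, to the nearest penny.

£6.03

exp(−rT) = exp(−0.052·2.5) = 0.8781
Put-call parity: C − P = S − K·e^(−rT) = 125 − 100·0.8781 = 125 − 87.8100 = 37.1900
P = C − (C − P) = 43.22 − (37.1900) = 6.0300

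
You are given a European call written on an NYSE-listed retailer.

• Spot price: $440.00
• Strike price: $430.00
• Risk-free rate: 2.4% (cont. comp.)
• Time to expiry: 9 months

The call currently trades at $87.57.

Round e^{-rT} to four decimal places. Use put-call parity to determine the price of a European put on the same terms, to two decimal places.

$69.92

exp(−rT) = exp(−0.024·0.75) = 0.9822
Put-call parity: C − P = S − K·e^(−rT) = 440 − 430·0.9822 = 440 − 422.3460 = 17.6540
P = C − (C − P) = 87.57 − (17.6540) = 69.9160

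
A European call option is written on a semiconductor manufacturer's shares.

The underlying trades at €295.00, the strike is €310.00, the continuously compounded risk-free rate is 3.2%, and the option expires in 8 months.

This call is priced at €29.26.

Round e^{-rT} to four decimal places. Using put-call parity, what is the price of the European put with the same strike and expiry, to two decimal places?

€37.72

exp(−rT) = exp(−0.032·0.6667) = 0.9789
Put-call parity: C − P = S − K·e^(−rT) = 295 − 310·0.9789 = 295 − 303.4590 = -8.4590
P = C − (C − P) = 29.26 − (-8.4590) = 37.7190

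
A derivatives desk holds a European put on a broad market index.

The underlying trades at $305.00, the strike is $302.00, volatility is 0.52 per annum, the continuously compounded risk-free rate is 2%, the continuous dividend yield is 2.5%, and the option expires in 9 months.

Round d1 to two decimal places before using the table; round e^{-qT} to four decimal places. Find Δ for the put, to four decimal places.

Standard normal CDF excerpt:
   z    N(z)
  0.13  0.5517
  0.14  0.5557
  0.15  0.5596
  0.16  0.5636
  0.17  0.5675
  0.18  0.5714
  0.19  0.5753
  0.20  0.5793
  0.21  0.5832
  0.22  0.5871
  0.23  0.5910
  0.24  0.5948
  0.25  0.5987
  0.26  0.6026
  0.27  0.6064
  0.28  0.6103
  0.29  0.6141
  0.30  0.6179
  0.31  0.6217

T = 0.75;  σ√T = 0.4503
d₁ = [ln(305/302) + (0.02 − 0.025 + 0.52²/2)·0.75] / 0.4503 = [0.0099 + 0.0977] / 0.4503 = 0.2388 which rounds to 0.24
N(d₁) = N(0.24) = 0.5948
Δ_put = e^(−qT)·(N(d₁) − 1) = 0.9814·(0.5948 − 1) = -0.3977

-0.3977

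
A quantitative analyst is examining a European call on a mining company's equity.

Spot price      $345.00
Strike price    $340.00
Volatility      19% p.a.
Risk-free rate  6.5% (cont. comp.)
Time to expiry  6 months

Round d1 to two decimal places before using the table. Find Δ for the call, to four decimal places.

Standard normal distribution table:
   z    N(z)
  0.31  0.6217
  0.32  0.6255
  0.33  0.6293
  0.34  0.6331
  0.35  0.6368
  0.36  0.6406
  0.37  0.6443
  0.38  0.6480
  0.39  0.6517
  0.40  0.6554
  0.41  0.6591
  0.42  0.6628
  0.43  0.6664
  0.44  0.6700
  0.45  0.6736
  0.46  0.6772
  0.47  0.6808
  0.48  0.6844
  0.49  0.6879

T = 0.5;  σ√T = 0.1344
d₁ = [ln(345/340) + (0.065 + 0.19²/2)·0.5] / 0.1344 = [0.0146 + 0.0415] / 0.1344 = 0.4177 ⇒ 0.42
N(d₁) = N(0.42) = 0.6628
Δ_call = N(d₁) = 0.6628

0.6628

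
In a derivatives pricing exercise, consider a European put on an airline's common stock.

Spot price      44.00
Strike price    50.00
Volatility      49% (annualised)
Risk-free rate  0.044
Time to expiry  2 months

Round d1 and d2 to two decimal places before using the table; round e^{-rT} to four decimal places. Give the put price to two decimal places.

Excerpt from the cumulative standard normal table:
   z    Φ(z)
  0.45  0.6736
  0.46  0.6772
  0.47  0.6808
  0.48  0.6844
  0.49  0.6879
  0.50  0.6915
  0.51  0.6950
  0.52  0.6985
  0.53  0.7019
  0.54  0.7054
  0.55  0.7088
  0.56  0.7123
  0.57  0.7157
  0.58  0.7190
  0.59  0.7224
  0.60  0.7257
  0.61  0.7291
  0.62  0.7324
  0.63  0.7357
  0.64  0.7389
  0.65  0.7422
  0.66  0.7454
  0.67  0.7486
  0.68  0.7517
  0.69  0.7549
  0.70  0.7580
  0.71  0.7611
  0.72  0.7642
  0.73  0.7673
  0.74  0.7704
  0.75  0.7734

7.20

σ√T = 0.49 × 0.4082 = 0.2000
ln(S/K) + (r + σ²/2)T = ln(44/50) + (0.044 + 0.49²/2)·0.1667 = -0.1278 + 0.0273 = -0.1005
d₁ = -0.1005 / 0.2000 = -0.5024 → -0.50
d₂ = d₁ − σ√T = -0.5024 − 0.2000 = -0.7024 → -0.70
exp(−rT) = exp(−0.044·0.1667) = 0.9927
N(−d₂) = N(0.70) = 0.7580;  N(−d₁) = N(0.50) = 0.6915
P = 50·0.9927·0.7580 − 44·0.6915 = 37.6233 − 30.4260 = 7.1973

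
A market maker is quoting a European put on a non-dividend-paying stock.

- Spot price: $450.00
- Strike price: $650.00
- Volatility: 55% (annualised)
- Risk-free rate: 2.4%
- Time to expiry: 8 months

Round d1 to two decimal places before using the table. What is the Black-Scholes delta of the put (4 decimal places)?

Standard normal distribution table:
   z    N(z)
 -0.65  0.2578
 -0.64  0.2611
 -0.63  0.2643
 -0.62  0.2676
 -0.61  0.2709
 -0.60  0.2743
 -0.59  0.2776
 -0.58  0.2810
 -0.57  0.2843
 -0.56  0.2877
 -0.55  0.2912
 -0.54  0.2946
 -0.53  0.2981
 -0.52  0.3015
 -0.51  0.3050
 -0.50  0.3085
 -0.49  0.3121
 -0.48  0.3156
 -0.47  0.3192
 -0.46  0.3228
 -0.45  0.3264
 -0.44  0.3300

-0.7123

σ√T = 0.55 × 0.8165 = 0.4491
d₁ = [ln(450/650) + (0.024 + ½·0.55²)·0.6667] / (σ√T) = (-0.3677 + 0.1168) / 0.4491 = -0.5587 which rounds to -0.56
N(d₁) = N(-0.56) = 0.2877
Δ_put = N(d₁) − 1 = 0.2877 − 1 = -0.7123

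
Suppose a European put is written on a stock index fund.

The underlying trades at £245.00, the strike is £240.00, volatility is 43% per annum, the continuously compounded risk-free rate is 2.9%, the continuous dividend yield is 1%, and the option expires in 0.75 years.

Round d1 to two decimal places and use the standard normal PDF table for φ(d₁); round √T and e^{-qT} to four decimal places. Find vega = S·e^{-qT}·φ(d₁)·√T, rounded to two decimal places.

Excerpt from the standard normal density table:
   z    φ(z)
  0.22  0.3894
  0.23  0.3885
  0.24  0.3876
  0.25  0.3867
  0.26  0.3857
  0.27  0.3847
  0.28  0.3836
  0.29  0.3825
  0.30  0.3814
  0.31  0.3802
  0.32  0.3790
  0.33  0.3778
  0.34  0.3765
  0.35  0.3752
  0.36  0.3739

σ√T = 0.43·√0.75 = 0.3724
ln(S/K) + (r − q + σ²/2)T = ln(245/240) + (0.029 − 0.01 + 0.43²/2)·0.75 = 0.0206 + 0.0836 = 0.1042
d₁ = 0.1042 / 0.3724 = 0.2798 ≈ 0.28
√T = √0.75 = 0.8660
φ(d₁) = φ(0.28) = 0.3836
e^(−qT) = e^(−0.01·0.75) = 0.9925
vega = S·e^(−qT)·φ(d₁)·√T = 245·0.9925·0.3836·0.8660 = 80.7780
(Vega is the same for a European call and put with the same parameters.)

80.78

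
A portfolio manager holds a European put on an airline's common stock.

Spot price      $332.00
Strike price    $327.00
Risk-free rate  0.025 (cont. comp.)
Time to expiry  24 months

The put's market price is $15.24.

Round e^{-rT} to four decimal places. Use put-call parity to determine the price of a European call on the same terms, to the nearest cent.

e^(−rT) = e^(−0.025·2) = 0.9512
Put-call parity: C − P = S − K·e^(−rT) = 332 − 327·0.9512 = 332 − 311.0424 = 20.9576
C = P + (C − P) = 15.24 + (20.9576) = 36.1976

$36.20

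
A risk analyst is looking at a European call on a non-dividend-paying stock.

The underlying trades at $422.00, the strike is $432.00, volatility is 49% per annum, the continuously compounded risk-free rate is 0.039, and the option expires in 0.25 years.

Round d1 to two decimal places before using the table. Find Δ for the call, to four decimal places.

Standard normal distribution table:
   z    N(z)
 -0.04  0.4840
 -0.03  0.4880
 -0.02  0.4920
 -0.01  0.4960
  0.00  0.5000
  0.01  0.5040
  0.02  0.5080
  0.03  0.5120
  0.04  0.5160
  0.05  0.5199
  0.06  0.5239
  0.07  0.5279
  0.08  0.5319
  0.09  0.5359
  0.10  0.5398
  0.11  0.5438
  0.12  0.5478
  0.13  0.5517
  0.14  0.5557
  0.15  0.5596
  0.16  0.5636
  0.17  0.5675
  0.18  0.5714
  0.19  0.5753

σ√T = 0.49 × 0.5000 = 0.2450
d₁ = [ln(422/432) + (0.039 + 0.49²/2)·0.25] / 0.2450 = [-0.0234 + 0.0398] / 0.2450 = 0.0667 ≈ 0.07
N(d₁) = N(0.07) = 0.5279
Δ_call = N(d₁) = 0.5279

0.5279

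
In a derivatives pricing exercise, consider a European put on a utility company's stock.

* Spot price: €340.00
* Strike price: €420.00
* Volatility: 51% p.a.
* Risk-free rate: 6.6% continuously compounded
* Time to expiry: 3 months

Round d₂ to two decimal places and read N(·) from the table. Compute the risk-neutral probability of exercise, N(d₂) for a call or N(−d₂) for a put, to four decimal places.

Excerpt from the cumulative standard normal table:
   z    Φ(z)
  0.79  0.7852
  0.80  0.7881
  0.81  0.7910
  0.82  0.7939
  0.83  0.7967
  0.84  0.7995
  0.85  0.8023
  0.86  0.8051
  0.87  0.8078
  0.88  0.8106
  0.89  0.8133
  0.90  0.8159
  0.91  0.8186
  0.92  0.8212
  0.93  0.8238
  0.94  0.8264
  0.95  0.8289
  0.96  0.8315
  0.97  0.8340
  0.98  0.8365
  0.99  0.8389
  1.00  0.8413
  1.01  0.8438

0.8133

σ√T = 0.51·√0.25 = 0.2550
d₁ = [ln(340/420) + (0.066 + 0.51²/2)·0.25] / 0.2550 = [-0.2113 + 0.0490] / 0.2550 = -0.6365 → -0.64
d₂ = d₁ − σ√T = -0.6365 − 0.2550 = -0.8915 → -0.89
Risk-neutral Pr[S_T < K] = N(−d₂) = N(0.89) = 0.8133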